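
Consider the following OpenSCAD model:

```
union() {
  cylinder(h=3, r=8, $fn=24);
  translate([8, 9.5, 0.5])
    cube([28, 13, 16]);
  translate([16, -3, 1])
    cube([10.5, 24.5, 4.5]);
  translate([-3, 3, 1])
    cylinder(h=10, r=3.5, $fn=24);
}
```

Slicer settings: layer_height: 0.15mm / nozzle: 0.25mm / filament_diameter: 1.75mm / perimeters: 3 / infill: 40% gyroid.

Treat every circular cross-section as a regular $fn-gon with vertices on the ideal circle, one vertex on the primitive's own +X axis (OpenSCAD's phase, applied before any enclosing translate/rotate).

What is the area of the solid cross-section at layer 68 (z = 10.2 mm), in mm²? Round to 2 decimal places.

402.05 mm²

At z = 10.2 mm: the cylinder is not intersected at this z (z outside [0, 3]); the cube at (8, 9.5) is present — its section is the full 28×13 rectangle (area 364.00 mm²); the cube at (16, -3) is absent (z outside [1, 5.5]); the cylinder at (-3, 3): section is a regular 24-gon, circumradius r=3.5 (area = (24/2)·3.500²·sin(360°/24) = 38.05 mm²); Taking the union: the 2 present regions are separate (no shared area or edge), so areas and boundary lengths simply add and each stays a separate island — area = 402.05 mm². Overall, the cross-section has 2 separate islands. Net area = 402.05 mm².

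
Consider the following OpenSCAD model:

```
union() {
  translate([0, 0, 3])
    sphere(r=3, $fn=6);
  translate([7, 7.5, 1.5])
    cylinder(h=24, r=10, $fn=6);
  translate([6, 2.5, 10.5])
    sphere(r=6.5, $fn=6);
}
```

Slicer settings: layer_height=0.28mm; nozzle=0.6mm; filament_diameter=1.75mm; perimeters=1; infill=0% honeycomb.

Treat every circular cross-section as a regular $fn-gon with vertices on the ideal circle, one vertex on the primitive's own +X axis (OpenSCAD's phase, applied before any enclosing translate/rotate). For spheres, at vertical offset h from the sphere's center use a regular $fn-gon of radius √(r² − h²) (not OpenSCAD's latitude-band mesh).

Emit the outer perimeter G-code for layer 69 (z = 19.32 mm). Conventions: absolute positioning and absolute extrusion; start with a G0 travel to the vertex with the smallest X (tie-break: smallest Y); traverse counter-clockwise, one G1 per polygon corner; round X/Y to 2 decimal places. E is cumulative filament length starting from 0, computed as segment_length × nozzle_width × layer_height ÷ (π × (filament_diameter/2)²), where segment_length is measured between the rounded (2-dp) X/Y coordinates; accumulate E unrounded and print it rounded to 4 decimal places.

G0 X-3.00 Y7.50 Z19.32
G1 X2.00 Y-1.16 E0.6984
G1 X12.00 Y-1.16 E1.3969
G1 X17.00 Y7.50 E2.0954
G1 X12.00 Y16.16 E2.7938
G1 X2.00 Y16.16 E3.4923
G1 X-3.00 Y7.50 E4.1907

At z = 19.32 mm: the sphere is absent (|z−center|=16.320 > r=3); the cylinder at (7, 7.5): section is a regular 6-gon, circumradius r=10; the sphere at (6, 2.5) is not intersected at this z (|z−center|=8.820 > r=6.5); Combining (union): only the r=10 cylinder at (7, 7.5) is present, so the union is just that shape — 1 connected region. The outline is a single polygon with 6 vertices. Extrusion per mm of travel: 0.6 × 0.28 / (π × 0.875²) = 0.069846. Accumulating E over each segment gives final E = 4.1907.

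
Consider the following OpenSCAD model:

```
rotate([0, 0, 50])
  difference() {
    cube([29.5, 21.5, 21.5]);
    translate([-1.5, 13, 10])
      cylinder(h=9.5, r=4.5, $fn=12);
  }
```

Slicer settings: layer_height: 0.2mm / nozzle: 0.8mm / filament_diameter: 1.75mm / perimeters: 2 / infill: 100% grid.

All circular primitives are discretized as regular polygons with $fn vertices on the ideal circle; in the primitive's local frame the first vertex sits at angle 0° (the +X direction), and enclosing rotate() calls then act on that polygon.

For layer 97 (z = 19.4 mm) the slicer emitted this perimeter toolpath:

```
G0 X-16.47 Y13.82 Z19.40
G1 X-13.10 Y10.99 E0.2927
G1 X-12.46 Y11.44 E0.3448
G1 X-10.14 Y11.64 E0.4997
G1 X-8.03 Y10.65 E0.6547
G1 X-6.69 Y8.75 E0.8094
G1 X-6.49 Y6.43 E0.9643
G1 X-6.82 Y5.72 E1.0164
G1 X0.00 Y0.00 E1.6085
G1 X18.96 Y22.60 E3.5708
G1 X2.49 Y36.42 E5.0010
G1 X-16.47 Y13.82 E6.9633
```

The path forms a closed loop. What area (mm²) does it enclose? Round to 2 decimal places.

616.77 mm²

Apply the shoelace formula to the sequence of (X, Y) vertices; enclosed area = 616.77 mm².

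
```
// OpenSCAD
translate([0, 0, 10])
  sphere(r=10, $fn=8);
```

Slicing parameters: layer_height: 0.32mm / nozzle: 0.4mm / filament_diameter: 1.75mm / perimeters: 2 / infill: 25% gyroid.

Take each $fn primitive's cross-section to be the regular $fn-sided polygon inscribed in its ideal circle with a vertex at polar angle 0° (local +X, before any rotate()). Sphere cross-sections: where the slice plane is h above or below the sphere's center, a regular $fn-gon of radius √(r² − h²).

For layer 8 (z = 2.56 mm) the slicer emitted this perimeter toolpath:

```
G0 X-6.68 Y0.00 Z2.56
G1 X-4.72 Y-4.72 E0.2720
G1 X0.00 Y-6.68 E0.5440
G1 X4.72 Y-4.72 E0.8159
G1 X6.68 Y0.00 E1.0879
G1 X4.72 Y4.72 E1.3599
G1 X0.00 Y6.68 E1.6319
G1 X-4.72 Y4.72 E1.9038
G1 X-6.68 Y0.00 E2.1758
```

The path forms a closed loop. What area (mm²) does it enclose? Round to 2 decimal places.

Apply the shoelace formula to the sequence of (X, Y) vertices; enclosed area = 126.12 mm².

126.12 mm²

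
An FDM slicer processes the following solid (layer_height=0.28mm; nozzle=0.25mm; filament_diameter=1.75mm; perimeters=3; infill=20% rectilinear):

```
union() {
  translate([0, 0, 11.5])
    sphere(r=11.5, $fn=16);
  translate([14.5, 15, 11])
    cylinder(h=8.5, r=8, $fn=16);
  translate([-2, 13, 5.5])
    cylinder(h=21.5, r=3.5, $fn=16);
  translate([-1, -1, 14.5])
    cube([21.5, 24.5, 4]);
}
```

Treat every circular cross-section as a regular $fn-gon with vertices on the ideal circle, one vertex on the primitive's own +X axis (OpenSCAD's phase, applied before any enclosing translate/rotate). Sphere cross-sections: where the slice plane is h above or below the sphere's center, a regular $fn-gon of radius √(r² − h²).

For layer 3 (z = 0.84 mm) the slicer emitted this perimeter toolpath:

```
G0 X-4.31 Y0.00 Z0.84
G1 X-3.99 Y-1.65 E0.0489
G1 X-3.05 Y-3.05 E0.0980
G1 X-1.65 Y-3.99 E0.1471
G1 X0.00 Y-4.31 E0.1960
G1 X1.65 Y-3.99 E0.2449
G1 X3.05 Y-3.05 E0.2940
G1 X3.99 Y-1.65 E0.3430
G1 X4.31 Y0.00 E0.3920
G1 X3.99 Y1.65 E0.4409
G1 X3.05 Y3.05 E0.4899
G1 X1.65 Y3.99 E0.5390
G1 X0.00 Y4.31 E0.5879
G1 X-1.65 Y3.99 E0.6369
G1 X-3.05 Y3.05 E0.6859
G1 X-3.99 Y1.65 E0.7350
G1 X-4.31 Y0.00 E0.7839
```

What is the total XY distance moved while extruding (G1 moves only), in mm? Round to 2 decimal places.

Sum the Euclidean lengths of each G1 segment: total = 26.94 mm.

26.94 mm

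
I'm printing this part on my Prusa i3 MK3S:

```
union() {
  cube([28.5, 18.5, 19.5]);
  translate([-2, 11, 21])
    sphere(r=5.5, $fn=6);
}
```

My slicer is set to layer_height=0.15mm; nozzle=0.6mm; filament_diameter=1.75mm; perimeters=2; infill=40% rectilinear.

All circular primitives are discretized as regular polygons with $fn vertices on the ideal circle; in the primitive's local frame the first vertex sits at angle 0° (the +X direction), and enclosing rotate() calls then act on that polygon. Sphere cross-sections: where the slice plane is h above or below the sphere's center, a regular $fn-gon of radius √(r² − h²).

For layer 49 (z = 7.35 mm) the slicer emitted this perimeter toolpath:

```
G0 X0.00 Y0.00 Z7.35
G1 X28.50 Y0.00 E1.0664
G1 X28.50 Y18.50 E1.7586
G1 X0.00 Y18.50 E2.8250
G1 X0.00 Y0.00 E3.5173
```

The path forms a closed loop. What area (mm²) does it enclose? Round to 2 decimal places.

Apply the shoelace formula to the sequence of (X, Y) vertices; enclosed area = 527.25 mm².

527.25 mm²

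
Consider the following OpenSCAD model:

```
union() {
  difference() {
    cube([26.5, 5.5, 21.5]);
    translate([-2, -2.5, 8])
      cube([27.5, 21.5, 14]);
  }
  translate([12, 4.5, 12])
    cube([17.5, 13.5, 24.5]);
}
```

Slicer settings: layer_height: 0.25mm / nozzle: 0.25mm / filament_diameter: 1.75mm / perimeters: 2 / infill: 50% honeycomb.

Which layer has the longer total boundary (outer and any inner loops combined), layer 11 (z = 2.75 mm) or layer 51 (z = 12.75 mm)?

layer 51 (z = 12.75 mm)

Layer 11 (z = 2.75): the cube is present — its section is the full 26.5×5.5 rectangle (perimeter 64.00 mm); the cube at (-2, -2.5) is absent (z outside [8, 22]); Taking the first minus the rest: none of the subtracted shapes is present at this height, so the 26.5×5.5 cube is unchanged — boundary = 64.00 mm; the cube at (12, 4.5) does not reach this height (z outside [12, 36.5]); Taking the union: only that combined region is present, so the union is just that shape — boundary = 64.00 mm. So its perimeter = 64.00 mm. Layer 51 (z = 12.75): the cube (footprint 26.5×5.5) is included at this height (perimeter 64.00 mm); the cube at (-2, -2.5) is present — its section is the full 27.5×21.5 rectangle (perimeter 98.00 mm); Subtracting the remaining from the first: starting from the 26.5×5.5 cube, the 27.5×21.5 cube at (-2, -2.5) partially overlaps it — only the 140.25 mm² overlap (of its 591.25 mm²) is removed, clipping the outline — boundary = 13.00 mm; the 17.5×13.5 cube at (12, 4.5) contributes its full rectangle (perimeter 62.00 mm); Merging all regions: the regions partially overlap (shared area 1.00 mm²), so the edge portions inside another operand are dropped and the merged outline is re-measured after clipping — boundary = 71.00 mm. So its perimeter = 71.00 mm. Layer 51 is larger (71.00 vs 64.00 mm).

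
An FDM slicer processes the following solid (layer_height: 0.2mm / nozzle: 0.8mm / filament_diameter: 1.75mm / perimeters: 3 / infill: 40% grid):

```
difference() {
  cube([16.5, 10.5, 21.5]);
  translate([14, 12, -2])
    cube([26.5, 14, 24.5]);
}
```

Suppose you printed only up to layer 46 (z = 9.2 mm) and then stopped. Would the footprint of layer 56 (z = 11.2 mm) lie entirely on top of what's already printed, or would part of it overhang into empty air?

entirely on top

Compare the two slices. At z = 9.2: the cube (footprint 16.5×10.5) is included at this height (area 173.25 mm²); the cube at (14, 12) (footprint 26.5×14) is included at this height (area 371.00 mm²); After the difference (first − rest): starting from the 16.5×10.5 cube (173.25 mm²), the 26.5×14 cube at (14, 12) misses the remaining region (no effect) — area = 173.25 mm². At z = 11.2: the 16.5×10.5 cube contributes its full rectangle (area 173.25 mm²); the 26.5×14 cube at (14, 12) contributes its full rectangle (area 371.00 mm²); Taking the first minus the rest: starting from the 16.5×10.5 cube (173.25 mm²), the 26.5×14 cube at (14, 12) misses the remaining region (no effect) — area = 173.25 mm². Checking containment: the cross-section at z = 11.2 is a subset of the cross-section at z = 9.2.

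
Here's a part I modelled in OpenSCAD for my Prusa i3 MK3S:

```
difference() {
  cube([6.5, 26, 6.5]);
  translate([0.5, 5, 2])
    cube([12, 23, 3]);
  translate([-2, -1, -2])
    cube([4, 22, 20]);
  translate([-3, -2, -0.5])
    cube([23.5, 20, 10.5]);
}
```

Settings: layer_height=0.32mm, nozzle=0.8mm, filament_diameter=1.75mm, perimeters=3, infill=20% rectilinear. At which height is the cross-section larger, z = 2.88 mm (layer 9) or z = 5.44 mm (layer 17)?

Layer 9 (z = 2.88): the 6.5×26 cube contributes its full rectangle (area 169.00 mm²); the 12×23 cube at (0.5, 5) contributes its full rectangle (area 276.00 mm²); the cube at (-2, -1) (footprint 4×22) is included at this height (area 88.00 mm²); the cube at (-3, -2) is present — its section is the full 23.5×20 rectangle (area 470.00 mm²); After the difference (first − rest): starting from the 6.5×26 cube (169.00 mm²), the 12×23 cube at (0.5, 5) partially overlaps it — only the 126.00 mm² overlap (of its 276.00 mm²) is removed, clipping the outline; the 4×22 cube at (-2, -1) partially overlaps it — only the 18.00 mm² overlap (of its 88.00 mm²) is removed, clipping the outline; the 23.5×20 cube at (-3, -2) partially overlaps it — only the 22.50 mm² overlap (of its 470.00 mm²) is removed, clipping the outline — area = 2.50 mm². So its area = 2.50 mm². Layer 17 (z = 5.44): the cube is present — its section is the full 6.5×26 rectangle (area 169.00 mm²); the cube at (0.5, 5) is not intersected at this z (z outside [2, 5]); the cube at (-2, -1) is present — its section is the full 4×22 rectangle (area 88.00 mm²); the cube at (-3, -2) is present — its section is the full 23.5×20 rectangle (area 470.00 mm²); Subtracting the remaining from the first: starting from the 6.5×26 cube (169.00 mm²), the 4×22 cube at (-2, -1) partially overlaps it — only the 42.00 mm² overlap (of its 88.00 mm²) is removed, clipping the outline; the 23.5×20 cube at (-3, -2) partially overlaps it — only the 81.00 mm² overlap (of its 470.00 mm²) is removed, clipping the outline — area = 46.00 mm². So its area = 46.00 mm². Layer 17 is larger (46.00 vs 2.50 mm²).

layer 17 (z = 5.44 mm)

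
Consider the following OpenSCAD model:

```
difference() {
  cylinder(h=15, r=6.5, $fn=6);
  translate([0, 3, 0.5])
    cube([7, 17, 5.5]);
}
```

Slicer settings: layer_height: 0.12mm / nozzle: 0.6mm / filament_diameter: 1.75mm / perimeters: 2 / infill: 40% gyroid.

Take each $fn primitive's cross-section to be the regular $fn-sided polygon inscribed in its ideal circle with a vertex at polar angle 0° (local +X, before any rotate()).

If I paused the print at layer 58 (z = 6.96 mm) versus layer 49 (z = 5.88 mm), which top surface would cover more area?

layer 58 (z = 6.96 mm)

Layer 58 (z = 6.96): the cylinder: section is a regular 6-gon, circumradius r=6.5 (area = (6/2)·6.500²·sin(360°/6) = 109.77 mm²); the cube at (0, 3) does not reach this height (z outside [0.5, 6]); Subtracting the remaining from the first: none of the subtracted shapes is present at this height, so the r=6.5 cylinder is unchanged — area = 109.77 mm². So its area = 109.77 mm². Layer 49 (z = 5.88): the r=6.5 cylinder gives a regular 6-gon of circumradius 6.5 (constant along its height) (area = (6/2)·6.500²·sin(360°/6) = 109.77 mm²); the cube at (0, 3) is present — its section is the full 7×17 rectangle (area 119.00 mm²); Subtracting the remaining from the first: starting from the r=6.5 cylinder (109.77 mm²), the 7×17 cube at (0, 3) partially overlaps it — only the 10.54 mm² overlap (of its 119.00 mm²) is removed, clipping the outline — area = 99.23 mm². So its area = 99.23 mm². Layer 58 is larger (109.77 vs 99.23 mm²).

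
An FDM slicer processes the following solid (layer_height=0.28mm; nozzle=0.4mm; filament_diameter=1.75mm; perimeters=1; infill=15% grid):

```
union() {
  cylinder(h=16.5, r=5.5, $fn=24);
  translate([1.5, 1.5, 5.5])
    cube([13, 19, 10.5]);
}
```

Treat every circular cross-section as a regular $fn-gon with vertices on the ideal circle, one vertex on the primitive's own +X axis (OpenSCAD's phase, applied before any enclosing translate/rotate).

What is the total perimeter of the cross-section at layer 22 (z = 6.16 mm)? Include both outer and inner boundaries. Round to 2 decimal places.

At z = 6.16 mm: the cylinder: section is a regular 24-gon, circumradius r=5.5 (perimeter = 2·24·5.500·sin(180°/24) = 34.46 mm); the 13×19 cube at (1.5, 1.5) contributes its full rectangle (perimeter 64.00 mm); Taking the union: the regions partially overlap (shared area 9.54 mm²), so the edge portions inside another operand are dropped and the merged outline is re-measured after clipping — boundary = 85.32 mm. Overall, the cross-section is a single solid region. Total boundary length (outer) = 85.32 mm.

85.32 mm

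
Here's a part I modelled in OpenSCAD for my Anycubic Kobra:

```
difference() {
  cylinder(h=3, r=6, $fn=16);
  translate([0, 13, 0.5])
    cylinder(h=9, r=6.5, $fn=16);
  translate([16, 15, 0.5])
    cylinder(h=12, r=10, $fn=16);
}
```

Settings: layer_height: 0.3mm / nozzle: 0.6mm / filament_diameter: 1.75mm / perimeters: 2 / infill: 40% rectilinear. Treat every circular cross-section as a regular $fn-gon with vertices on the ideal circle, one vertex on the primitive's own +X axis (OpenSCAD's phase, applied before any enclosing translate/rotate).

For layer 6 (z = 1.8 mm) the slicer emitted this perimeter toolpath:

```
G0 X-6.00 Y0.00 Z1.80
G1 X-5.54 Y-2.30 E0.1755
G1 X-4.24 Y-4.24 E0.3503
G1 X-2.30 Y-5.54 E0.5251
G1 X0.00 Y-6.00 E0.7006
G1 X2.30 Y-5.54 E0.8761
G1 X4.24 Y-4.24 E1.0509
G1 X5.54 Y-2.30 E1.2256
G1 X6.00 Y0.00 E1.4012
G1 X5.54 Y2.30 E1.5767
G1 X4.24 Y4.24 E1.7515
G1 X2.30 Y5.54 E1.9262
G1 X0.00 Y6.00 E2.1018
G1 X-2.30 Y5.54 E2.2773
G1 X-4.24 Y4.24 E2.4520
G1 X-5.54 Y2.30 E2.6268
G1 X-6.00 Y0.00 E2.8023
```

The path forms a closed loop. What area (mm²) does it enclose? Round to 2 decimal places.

Apply the shoelace formula to the sequence of (X, Y) vertices; enclosed area = 110.15 mm².

110.15 mm²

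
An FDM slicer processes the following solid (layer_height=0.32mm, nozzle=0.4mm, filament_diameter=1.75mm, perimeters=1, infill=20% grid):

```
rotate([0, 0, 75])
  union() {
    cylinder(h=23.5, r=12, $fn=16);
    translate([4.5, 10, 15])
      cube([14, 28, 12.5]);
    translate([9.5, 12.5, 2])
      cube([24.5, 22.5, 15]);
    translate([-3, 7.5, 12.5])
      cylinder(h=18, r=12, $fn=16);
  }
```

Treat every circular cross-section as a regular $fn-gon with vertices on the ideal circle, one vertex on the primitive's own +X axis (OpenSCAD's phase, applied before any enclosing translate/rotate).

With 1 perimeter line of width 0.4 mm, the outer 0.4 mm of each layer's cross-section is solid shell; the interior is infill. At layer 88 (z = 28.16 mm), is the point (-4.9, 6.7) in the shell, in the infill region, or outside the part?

infill

At z = 28.16 mm: the cylinder is not intersected at this z (z outside [0, 23.5]); the cube at (4.5, 10) does not reach this height (z outside [15, 27.5]); the cube at (9.5, 12.5) does not reach this height (z outside [2, 17]); the cylinder at (-3, 7.5): section is a regular 16-gon, circumradius r=12; Taking the union: only the r=12 cylinder at (-3, 7.5) is present, so the union is just that shape — 1 connected region; (whole slice rotated 75° about Z — lengths, areas and connectivity unchanged). Overall, the cross-section is a single solid region. Undo the 75° rotation: the query point maps to (5.203, 6.467) in the un-rotated model frame. The nearest boundary edge runs (8.09, 2.91)→(9.00, 7.50); distance from the point to it = 3.52 mm. The point is inside the cross-section and 3.52 mm from the nearest boundary — more than the 0.4 mm shell width (1 × 0.4), so it's in the infill interior.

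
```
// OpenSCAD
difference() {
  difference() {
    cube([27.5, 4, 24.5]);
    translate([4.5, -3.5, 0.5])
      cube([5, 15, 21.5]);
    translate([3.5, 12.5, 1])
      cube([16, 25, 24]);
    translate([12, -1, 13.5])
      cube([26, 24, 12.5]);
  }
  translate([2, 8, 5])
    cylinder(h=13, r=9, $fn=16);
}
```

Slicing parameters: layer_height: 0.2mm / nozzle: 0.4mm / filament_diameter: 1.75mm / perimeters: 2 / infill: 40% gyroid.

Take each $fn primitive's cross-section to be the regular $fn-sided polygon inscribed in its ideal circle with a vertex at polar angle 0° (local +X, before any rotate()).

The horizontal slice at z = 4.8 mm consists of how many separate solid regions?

At z = 4.8 mm: the 27.5×4 cube contributes its full rectangle; the cube at (4.5, -3.5) (footprint 5×15) is included at this height; the cube at (3.5, 12.5) (footprint 16×25) is included at this height; the cube at (12, -1) does not reach this height (z outside [13.5, 26]); Taking the first minus the rest: starting from the 27.5×4 cube, the 5×15 cube at (4.5, -3.5) partially overlaps it — only the 20.00 mm² overlap (of its 75.00 mm²) is removed, clipping the outline; the 16×25 cube at (3.5, 12.5) misses the remaining region (no effect) — 2 connected regions; the cylinder at (2, 8) is not intersected at this z (z outside [5, 18]); Subtracting the remaining from the first: none of the subtracted shapes is present at this height, so the result so far is unchanged — 2 connected regions. The result has 2 disconnected regions.

2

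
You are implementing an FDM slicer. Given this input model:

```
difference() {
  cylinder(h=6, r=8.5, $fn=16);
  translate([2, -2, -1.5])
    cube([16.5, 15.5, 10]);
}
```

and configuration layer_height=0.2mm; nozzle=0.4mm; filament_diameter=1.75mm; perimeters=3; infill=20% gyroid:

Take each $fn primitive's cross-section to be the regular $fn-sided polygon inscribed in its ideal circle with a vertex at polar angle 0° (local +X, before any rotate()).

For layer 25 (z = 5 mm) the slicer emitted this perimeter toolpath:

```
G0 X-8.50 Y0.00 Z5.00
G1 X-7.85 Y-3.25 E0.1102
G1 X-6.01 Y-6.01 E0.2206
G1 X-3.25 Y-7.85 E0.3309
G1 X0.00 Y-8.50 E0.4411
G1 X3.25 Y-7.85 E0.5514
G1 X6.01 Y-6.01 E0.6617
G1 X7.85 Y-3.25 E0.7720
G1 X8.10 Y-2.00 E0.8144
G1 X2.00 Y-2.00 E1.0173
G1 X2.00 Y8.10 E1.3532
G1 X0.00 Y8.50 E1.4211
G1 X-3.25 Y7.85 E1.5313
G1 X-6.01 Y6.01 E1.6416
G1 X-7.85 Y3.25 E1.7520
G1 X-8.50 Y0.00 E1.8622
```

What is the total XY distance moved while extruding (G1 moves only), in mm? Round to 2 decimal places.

55.99 mm

Sum the Euclidean lengths of each G1 segment: total = 55.99 mm.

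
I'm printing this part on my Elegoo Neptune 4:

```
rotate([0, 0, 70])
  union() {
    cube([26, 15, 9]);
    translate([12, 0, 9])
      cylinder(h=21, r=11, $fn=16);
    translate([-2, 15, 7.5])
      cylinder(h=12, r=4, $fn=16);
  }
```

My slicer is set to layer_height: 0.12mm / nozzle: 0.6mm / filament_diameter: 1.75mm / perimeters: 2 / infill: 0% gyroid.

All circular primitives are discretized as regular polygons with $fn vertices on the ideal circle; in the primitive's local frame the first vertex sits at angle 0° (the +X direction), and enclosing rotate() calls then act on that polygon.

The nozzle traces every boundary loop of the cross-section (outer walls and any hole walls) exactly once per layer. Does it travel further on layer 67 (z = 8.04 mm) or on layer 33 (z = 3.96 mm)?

layer 67 (z = 8.04 mm)

Layer 67 (z = 8.04): the cube (footprint 26×15) is included at this height (perimeter 82.00 mm); the cylinder at (12, 0) is absent (z outside [9, 30]); the r=4 cylinder at (-2, 15) contributes a regular 16-gon of circumradius 4 (perimeter = 2·16·4.000·sin(180°/16) = 24.97 mm); Combining (union): the regions partially overlap (shared area 4.70 mm²), so the edge portions inside another operand are dropped and the merged outline is re-measured after clipping — boundary = 97.47 mm; (rotated 70° about Z; rotation is an isometry so areas/perimeters/island counts are preserved). So its perimeter = 97.47 mm. Layer 33 (z = 3.96): the 26×15 cube contributes its full rectangle (perimeter 82.00 mm); the cylinder at (12, 0) is absent (z outside [9, 30]); the cylinder at (-2, 15) is absent (z outside [7.5, 19.5]); Merging all regions: only the 26×15 cube is present, so the union is just that shape — boundary = 82.00 mm; (whole slice rotated 70° about Z — lengths, areas and connectivity unchanged). So its perimeter = 82.00 mm. Layer 67 is larger (97.47 vs 82.00 mm).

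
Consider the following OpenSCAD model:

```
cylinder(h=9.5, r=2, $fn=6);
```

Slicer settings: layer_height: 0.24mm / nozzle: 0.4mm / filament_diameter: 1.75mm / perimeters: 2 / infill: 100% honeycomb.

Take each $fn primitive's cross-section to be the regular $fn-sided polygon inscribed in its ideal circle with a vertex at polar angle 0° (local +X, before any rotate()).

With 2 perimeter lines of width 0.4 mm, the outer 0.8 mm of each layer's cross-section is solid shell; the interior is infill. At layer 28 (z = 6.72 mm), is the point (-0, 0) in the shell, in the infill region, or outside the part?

infill

At z = 6.72 mm: the cylinder: section is a regular 6-gon, circumradius r=2. Overall, the cross-section is a single solid region. The nearest boundary edge runs (-1.00, -1.73)→(1.00, -1.73); distance from the point to it = 1.73 mm. The point is inside the cross-section and 1.73 mm from the nearest boundary — more than the 0.8 mm shell width (2 × 0.4), so it's in the infill interior.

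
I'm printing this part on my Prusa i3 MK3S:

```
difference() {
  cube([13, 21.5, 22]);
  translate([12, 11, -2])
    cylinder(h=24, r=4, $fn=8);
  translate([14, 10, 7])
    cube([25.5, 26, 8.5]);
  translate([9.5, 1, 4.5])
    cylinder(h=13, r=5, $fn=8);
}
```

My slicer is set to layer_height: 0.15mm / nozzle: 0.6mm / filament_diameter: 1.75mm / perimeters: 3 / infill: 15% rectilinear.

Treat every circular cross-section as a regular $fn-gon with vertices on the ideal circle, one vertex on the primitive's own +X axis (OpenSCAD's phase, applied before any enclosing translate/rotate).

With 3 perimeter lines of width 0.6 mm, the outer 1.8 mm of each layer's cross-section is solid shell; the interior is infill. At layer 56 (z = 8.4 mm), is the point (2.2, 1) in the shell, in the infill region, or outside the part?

shell

At z = 8.4 mm: the 13×21.5 cube contributes its full rectangle; the r=4 cylinder at (12, 11) contributes a regular 8-gon of circumradius 4; the cube at (14, 10) (footprint 25.5×26) is included at this height; the r=5 cylinder at (9.5, 1) contributes a regular 8-gon of circumradius 5; Taking the first minus the rest: starting from the 13×21.5 cube, the r=4 cylinder at (12, 11) partially overlaps it — only the 30.21 mm² overlap (of its 45.25 mm²) is removed, clipping the outline; the 25.5×26 cube at (14, 10) misses the remaining region (no effect); the r=5 cylinder at (9.5, 1) partially overlaps it — only the 40.93 mm² overlap (of its 70.71 mm²) is removed, clipping the outline — 1 connected region. Overall, the cross-section is a single solid region. The nearest boundary edge runs (4.91, 0.00)→(0.00, 0.00); distance from the point to it = 1.00 mm. The point is inside the cross-section, 1.00 mm from the nearest boundary — within the 1.8 mm shell band (3 × 0.6).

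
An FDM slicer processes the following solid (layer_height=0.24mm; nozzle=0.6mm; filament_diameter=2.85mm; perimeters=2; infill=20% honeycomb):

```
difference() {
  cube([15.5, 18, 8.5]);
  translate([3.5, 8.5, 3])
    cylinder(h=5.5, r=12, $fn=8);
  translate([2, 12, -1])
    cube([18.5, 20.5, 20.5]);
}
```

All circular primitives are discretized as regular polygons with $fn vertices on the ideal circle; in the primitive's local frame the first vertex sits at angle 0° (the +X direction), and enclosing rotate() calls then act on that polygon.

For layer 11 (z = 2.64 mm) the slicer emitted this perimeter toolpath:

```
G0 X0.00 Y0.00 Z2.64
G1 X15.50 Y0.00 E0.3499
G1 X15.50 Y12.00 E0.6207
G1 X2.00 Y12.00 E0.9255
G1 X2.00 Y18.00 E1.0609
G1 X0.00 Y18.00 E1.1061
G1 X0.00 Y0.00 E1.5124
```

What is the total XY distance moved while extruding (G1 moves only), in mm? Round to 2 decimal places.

67.00 mm

Sum the Euclidean lengths of each G1 segment: total = 67.00 mm.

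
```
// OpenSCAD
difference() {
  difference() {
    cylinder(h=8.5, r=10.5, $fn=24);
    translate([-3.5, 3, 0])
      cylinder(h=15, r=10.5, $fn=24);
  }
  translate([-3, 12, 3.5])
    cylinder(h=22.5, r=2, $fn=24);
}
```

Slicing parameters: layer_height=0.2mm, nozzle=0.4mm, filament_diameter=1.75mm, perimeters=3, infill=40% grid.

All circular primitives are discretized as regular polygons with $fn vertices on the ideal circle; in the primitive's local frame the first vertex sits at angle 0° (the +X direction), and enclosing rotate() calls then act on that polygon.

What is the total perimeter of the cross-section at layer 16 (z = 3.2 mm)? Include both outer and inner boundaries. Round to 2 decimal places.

65.79 mm

At z = 3.2 mm: the r=10.5 cylinder gives a regular 24-gon of circumradius 10.5 (constant along its height) (perimeter = 2·24·10.500·sin(180°/24) = 65.79 mm); the r=10.5 cylinder at (-3.5, 3) gives a regular 24-gon of circumradius 10.5 (constant along its height) (perimeter = 2·24·10.500·sin(180°/24) = 65.79 mm); Subtracting the remaining from the first: starting from the r=10.5 cylinder, the r=10.5 cylinder at (-3.5, 3) partially overlaps it — only the 246.93 mm² overlap (of its 342.42 mm²) is removed, clipping the outline — boundary = 65.79 mm; the cylinder at (-3, 12) is not intersected at this z (z outside [3.5, 26]); Subtracting the remaining from the first: none of the subtracted shapes is present at this height, so the result so far is unchanged — boundary = 65.79 mm. Overall, the cross-section is a single solid region. Total boundary length (outer) = 65.79 mm.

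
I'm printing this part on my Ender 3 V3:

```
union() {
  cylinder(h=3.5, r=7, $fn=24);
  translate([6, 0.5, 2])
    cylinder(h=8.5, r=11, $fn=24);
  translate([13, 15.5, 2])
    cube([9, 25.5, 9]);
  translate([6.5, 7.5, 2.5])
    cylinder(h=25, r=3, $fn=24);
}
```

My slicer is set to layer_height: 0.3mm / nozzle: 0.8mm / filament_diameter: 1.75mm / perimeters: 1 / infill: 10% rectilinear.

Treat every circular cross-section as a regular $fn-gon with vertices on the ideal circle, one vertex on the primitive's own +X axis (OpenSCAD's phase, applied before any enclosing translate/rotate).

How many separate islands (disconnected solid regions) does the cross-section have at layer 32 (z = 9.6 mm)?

2

At z = 9.6 mm: the cylinder is absent (z outside [0, 3.5]); the cylinder at (6, 0.5): section is a regular 24-gon, circumradius r=11; the 9×25.5 cube at (13, 15.5) contributes its full rectangle; the r=3 cylinder at (6.5, 7.5) gives a regular 24-gon of circumradius 3 (constant along its height); Merging all regions: the regions partially overlap (shared area 27.95 mm²), so overlapping operands fuse into one piece — 2 connected regions. Overall, the cross-section has 2 separate islands. Island count = 2.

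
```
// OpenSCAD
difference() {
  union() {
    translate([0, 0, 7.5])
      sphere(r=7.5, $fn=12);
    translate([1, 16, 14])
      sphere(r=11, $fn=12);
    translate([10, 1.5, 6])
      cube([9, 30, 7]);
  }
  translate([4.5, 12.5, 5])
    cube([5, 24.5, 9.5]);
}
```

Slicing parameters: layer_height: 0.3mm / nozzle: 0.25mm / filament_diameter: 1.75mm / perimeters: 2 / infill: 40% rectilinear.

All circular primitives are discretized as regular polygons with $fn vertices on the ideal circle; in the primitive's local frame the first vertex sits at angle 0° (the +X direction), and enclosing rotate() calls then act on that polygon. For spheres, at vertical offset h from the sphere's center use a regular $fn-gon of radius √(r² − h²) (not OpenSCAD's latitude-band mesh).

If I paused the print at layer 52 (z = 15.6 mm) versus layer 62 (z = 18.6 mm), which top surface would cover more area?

layer 52 (z = 15.6 mm)

Layer 52 (z = 15.6): the sphere is not intersected at this z (|z−center|=8.100 > r=7.5); the r=11 sphere at (1, 16) contributes a regular 12-gon of circumradius √(11²−1.6²) = 10.883 (area = (12/2)·10.883²·sin(360°/12) = 355.32 mm²); the cube at (10, 1.5) is not intersected at this z (z outside [6, 13]); Merging all regions: only the r=11 sphere at (1, 16) is present, so the union is just that shape — area = 355.32 mm²; the cube at (4.5, 12.5) does not reach this height (z outside [5, 14.5]); Subtracting the remaining from the first: none of the subtracted shapes is present at this height, so that combined region is unchanged — area = 355.32 mm². So its area = 355.32 mm². Layer 62 (z = 18.6): the sphere is absent (|z−center|=11.100 > r=7.5); the r=11 sphere at (1, 16) slices to a regular 12-gon of circumradius 9.992 (√(r²−h²) with h=4.6 from center) (area = (12/2)·9.992²·sin(360°/12) = 299.52 mm²); the cube at (10, 1.5) is not intersected at this z (z outside [6, 13]); Taking the union: only the r=11 sphere at (1, 16) is present, so the union is just that shape — area = 299.52 mm²; the cube at (4.5, 12.5) is not intersected at this z (z outside [5, 14.5]); Taking the first minus the rest: none of the subtracted shapes is present at this height, so that combined region is unchanged — area = 299.52 mm². So its area = 299.52 mm². Layer 52 is larger (355.32 vs 299.52 mm²).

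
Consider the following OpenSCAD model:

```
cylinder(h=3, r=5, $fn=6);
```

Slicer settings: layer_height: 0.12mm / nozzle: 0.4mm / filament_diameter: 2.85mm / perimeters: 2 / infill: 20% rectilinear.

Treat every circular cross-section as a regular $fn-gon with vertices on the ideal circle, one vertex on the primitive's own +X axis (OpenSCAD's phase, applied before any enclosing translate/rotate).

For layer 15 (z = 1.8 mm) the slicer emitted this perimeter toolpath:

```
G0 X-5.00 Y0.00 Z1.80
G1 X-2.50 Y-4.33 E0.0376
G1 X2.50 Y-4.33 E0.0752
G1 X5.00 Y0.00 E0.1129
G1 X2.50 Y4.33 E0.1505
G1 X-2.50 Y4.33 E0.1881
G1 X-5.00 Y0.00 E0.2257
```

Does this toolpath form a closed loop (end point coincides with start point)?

Start point (G0): (-5.00, 0.00). End point (last G1): the path returns to the start — closed.

yes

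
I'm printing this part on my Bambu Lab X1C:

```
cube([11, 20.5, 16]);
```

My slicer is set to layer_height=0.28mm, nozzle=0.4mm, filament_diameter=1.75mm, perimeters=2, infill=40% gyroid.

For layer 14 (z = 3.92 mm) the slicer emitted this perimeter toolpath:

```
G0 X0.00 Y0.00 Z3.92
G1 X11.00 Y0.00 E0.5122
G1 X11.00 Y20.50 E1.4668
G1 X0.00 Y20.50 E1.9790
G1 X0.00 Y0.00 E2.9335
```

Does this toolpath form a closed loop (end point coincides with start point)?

yes

Start point (G0): (0.00, 0.00). End point (last G1): the path returns to the start — closed.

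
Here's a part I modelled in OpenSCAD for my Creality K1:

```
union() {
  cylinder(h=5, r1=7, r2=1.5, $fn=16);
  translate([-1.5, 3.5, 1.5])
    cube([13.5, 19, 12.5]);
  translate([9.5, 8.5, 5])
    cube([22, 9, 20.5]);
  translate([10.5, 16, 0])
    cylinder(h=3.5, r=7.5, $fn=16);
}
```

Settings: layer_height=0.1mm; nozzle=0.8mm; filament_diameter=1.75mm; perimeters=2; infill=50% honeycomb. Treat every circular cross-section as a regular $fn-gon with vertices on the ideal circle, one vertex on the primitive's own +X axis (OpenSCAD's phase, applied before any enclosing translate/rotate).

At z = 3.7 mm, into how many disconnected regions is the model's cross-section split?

At z = 3.7 mm: the cone (r1=7→r2=1.5) has section circumradius 2.930 here — a regular 16-gon; the cube at (-1.5, 3.5) (footprint 13.5×19) is included at this height; the cube at (9.5, 8.5) does not reach this height (z outside [5, 25.5]); the cylinder at (10.5, 16) does not reach this height (z outside [0, 3.5]); Combining (union): the 2 present regions are separate (no shared area or edge), so areas and boundary lengths simply add and each stays a separate island — 2 connected regions. The result has 2 disconnected regions.

2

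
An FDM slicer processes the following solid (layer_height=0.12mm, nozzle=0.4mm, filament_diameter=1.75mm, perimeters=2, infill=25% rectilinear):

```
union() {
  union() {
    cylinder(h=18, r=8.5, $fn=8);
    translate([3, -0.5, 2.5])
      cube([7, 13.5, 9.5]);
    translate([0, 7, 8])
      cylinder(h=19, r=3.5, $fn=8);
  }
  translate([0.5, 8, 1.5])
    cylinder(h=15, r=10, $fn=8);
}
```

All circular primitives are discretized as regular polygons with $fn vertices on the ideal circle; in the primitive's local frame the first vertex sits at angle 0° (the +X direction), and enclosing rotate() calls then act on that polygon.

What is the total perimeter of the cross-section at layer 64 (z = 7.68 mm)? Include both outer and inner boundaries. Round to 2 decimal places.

At z = 7.68 mm: the r=8.5 cylinder contributes a regular 8-gon of circumradius 8.5 (perimeter = 2·8·8.500·sin(180°/8) = 52.04 mm); the cube at (3, -0.5) (footprint 7×13.5) is included at this height (perimeter 41.00 mm); the cylinder at (0, 7) is absent (z outside [8, 27]); Merging all regions: the regions partially overlap (shared area 30.15 mm²), so the edge portions inside another operand are dropped and the merged outline is re-measured after clipping — boundary = 69.69 mm; the r=10 cylinder at (0.5, 8) contributes a regular 8-gon of circumradius 10 (perimeter = 2·8·10.000·sin(180°/8) = 61.23 mm); Merging all regions: the regions partially overlap (shared area 157.89 mm²), so the edge portions inside another operand are dropped and the merged outline is re-measured after clipping — boundary = 76.32 mm. Overall, the cross-section is a single solid region. Total boundary length (outer) = 76.32 mm.

76.32 mm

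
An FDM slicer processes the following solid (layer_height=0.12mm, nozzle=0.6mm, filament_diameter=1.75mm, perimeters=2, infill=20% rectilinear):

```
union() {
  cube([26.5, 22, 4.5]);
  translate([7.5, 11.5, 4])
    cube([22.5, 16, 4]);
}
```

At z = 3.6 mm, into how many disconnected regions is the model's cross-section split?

1

At z = 3.6 mm: the cube is present — its section is the full 26.5×22 rectangle; the cube at (7.5, 11.5) is not intersected at this z (z outside [4, 8]); Merging all regions: only the 26.5×22 cube is present, so the union is just that shape — 1 connected region. The result has 1 disconnected region.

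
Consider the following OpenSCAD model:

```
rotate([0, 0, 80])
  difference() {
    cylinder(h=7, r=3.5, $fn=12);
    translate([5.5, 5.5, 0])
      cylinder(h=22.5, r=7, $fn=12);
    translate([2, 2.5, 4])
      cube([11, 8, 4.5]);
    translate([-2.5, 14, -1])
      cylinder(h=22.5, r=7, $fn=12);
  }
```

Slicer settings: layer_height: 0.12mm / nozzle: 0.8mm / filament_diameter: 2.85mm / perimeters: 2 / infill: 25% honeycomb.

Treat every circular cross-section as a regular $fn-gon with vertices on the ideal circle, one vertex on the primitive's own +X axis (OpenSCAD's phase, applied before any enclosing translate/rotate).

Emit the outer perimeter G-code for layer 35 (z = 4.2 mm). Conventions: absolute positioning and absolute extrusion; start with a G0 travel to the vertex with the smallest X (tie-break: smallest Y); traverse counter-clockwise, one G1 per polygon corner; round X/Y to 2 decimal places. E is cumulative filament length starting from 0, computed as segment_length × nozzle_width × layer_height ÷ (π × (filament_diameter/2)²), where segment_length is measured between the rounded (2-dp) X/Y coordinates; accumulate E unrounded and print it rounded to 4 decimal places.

At z = 4.2 mm: the r=3.5 cylinder contributes a regular 12-gon of circumradius 3.5; the cylinder at (5.5, 5.5): section is a regular 12-gon, circumradius r=7; the cube at (2, 2.5) (footprint 11×8) is included at this height; the r=7 cylinder at (-2.5, 14) contributes a regular 12-gon of circumradius 7; Subtracting the remaining from the first: starting from the r=3.5 cylinder, the r=7 cylinder at (5.5, 5.5) partially overlaps it — only the 10.53 mm² overlap (of its 147.00 mm²) is removed, clipping the outline; the 11×8 cube at (2, 2.5) misses the remaining region (no effect); the r=7 cylinder at (-2.5, 14) misses the remaining region (no effect) — 1 connected region; (whole slice rotated 80° about Z — lengths, areas and connectivity unchanged). The outline is a single polygon with 12 vertices. Extrusion per mm of travel: 0.8 × 0.12 / (π × 1.425²) = 0.015048. Accumulating E over each segment gives final E = 0.3112.

G0 X-3.37 Y-0.32 Z4.20
G1 X-3.29 Y-1.20 E0.0133
G1 X-2.25 Y-2.68 E0.0405
G1 X-0.61 Y-3.45 E0.0678
G1 X1.20 Y-3.29 E0.0951
G1 X2.68 Y-2.25 E0.1223
G1 X3.45 Y-0.61 E0.1496
G1 X3.29 Y1.20 E0.1770
G1 X2.25 Y2.68 E0.2042
G1 X1.45 Y3.05 E0.2174
G1 X0.90 Y1.87 E0.2370
G1 X-2.07 Y-0.21 E0.2916
G1 X-3.37 Y-0.32 E0.3112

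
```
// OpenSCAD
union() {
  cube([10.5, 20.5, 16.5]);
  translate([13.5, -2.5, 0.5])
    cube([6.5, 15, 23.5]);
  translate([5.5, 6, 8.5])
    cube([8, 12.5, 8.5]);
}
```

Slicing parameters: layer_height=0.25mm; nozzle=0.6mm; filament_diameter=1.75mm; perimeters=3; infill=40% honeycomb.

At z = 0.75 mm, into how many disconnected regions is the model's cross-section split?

2

At z = 0.75 mm: the cube (footprint 10.5×20.5) is included at this height; the 6.5×15 cube at (13.5, -2.5) contributes its full rectangle; the cube at (5.5, 6) is absent (z outside [8.5, 17]); Merging all regions: the 2 present regions are separate (no shared area or edge), so areas and boundary lengths simply add and each stays a separate island — 2 connected regions. The result has 2 disconnected regions.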